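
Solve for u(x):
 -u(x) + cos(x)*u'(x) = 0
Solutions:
 u(x) = C1*sqrt(sin(x) + 1)/sqrt(sin(x) - 1)


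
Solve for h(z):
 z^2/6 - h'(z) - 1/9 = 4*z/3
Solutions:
 h(z) = C1 + z^3/18 - 2*z^2/3 - z/9


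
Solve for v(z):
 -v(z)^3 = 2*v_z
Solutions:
 v(z) = -sqrt(-1/(C1 - z))
 v(z) = sqrt(-1/(C1 - z))


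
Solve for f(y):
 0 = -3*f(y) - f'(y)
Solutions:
 f(y) = C1*exp(-3*y)


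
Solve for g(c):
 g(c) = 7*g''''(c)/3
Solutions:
 g(c) = C1*exp(-3^(1/4)*7^(3/4)*c/7) + C2*exp(3^(1/4)*7^(3/4)*c/7) + C3*sin(3^(1/4)*7^(3/4)*c/7) + C4*cos(3^(1/4)*7^(3/4)*c/7)


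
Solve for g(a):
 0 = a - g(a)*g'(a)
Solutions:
 g(a) = -sqrt(C1 + a^2)
 g(a) = sqrt(C1 + a^2)


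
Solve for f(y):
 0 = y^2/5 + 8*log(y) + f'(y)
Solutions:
 f(y) = C1 - y^3/15 - 8*y*log(y) + 8*y


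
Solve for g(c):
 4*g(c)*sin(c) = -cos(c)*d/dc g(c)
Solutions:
 g(c) = C1*cos(c)^4


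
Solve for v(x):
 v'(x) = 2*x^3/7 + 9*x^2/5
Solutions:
 v(x) = C1 + x^4/14 + 3*x^3/5


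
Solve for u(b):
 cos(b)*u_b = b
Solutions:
 u(b) = C1 + Integral(b/cos(b), b)


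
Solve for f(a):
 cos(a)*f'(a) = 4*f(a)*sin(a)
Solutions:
 f(a) = C1/cos(a)^4


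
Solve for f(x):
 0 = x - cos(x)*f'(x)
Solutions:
 f(x) = C1 + Integral(x/cos(x), x)


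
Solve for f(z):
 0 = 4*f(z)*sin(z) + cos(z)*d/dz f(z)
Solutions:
 f(z) = C1*cos(z)^4


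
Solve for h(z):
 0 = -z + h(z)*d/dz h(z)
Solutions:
 h(z) = -sqrt(C1 + z^2)
 h(z) = sqrt(C1 + z^2)


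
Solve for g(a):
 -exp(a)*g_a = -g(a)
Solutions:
 g(a) = C1*exp(-exp(-a))


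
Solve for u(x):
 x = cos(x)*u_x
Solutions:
 u(x) = C1 + Integral(x/cos(x), x)


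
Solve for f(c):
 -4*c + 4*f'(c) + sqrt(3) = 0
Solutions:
 f(c) = C1 + c^2/2 - sqrt(3)*c/4


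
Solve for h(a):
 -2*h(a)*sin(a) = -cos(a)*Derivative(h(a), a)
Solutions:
 h(a) = C1/cos(a)^2


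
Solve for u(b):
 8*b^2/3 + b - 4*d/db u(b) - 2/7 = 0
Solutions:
 u(b) = C1 + 2*b^3/9 + b^2/8 - b/14


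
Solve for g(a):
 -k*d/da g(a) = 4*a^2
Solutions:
 g(a) = C1 - 4*a^3/(3*k)


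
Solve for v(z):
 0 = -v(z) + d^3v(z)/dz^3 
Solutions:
 v(z) = C3*exp(z) + (C1*sin(sqrt(3)*z/2) + C2*cos(sqrt(3)*z/2))*exp(-z/2)


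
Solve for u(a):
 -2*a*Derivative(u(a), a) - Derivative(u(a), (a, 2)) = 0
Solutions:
 u(a) = C1 + C2*erf(a)


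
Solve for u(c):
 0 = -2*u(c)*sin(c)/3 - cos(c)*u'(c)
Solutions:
 u(c) = C1*cos(c)^(2/3)


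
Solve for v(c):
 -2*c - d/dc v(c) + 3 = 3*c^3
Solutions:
 v(c) = C1 - 3*c^4/4 - c^2 + 3*c


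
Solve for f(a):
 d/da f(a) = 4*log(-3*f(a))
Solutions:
 -Integral(1/(log(-_y) + log(3)), (_y, f(a)))/4 = C1 - a


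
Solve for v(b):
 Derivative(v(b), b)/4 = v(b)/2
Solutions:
 v(b) = C1*exp(2*b)


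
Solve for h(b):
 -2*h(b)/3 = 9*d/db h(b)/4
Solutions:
 h(b) = C1*exp(-8*b/27)


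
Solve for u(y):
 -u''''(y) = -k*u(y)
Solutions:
 u(y) = C1*exp(-k^(1/4)*y) + C2*exp(k^(1/4)*y) + C3*exp(-I*k^(1/4)*y) + C4*exp(I*k^(1/4)*y)


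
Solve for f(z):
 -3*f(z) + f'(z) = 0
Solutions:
 f(z) = C1*exp(3*z)


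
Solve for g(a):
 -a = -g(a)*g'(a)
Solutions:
 g(a) = -sqrt(C1 + a^2)
 g(a) = sqrt(C1 + a^2)


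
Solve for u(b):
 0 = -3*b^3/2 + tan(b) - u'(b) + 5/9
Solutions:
 u(b) = C1 - 3*b^4/8 + 5*b/9 - log(cos(b))


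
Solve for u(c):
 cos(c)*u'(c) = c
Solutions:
 u(c) = C1 + Integral(c/cos(c), c)


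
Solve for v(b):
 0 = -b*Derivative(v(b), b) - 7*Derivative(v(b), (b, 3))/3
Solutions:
 v(b) = C1 + Integral(C2*airyai(-3^(1/3)*7^(2/3)*b/7) + C3*airybi(-3^(1/3)*7^(2/3)*b/7), b)


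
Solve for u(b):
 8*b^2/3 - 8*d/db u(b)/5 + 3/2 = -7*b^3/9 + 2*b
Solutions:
 u(b) = C1 + 35*b^4/288 + 5*b^3/9 - 5*b^2/8 + 15*b/16


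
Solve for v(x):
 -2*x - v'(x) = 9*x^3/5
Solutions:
 v(x) = C1 - 9*x^4/20 - x^2


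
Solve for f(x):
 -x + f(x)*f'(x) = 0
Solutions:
 f(x) = -sqrt(C1 + x^2)
 f(x) = sqrt(C1 + x^2)


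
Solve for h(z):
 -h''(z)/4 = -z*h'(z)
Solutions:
 h(z) = C1 + C2*erfi(sqrt(2)*z)


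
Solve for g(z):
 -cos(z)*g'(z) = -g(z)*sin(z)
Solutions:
 g(z) = C1/cos(z)


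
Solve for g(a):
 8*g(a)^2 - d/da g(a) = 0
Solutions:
 g(a) = -1/(C1 + 8*a)


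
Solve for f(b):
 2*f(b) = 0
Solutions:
 f(b) = 0


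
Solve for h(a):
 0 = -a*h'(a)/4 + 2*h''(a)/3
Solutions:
 h(a) = C1 + C2*erfi(sqrt(3)*a/4)


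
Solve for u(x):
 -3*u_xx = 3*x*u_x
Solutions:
 u(x) = C1 + C2*erf(sqrt(2)*x/2)


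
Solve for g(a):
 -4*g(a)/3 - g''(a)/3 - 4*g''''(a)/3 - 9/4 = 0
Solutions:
 g(a) = (C1*sin(a*cos(atan(3*sqrt(7))/2)) + C2*cos(a*cos(atan(3*sqrt(7))/2)))*exp(-a*sin(atan(3*sqrt(7))/2)) + (C3*sin(a*cos(atan(3*sqrt(7))/2)) + C4*cos(a*cos(atan(3*sqrt(7))/2)))*exp(a*sin(atan(3*sqrt(7))/2)) - 27/16


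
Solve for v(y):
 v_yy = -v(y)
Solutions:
 v(y) = C1*sin(y) + C2*cos(y)


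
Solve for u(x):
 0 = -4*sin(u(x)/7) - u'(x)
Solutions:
 4*x + 7*log(cos(u(x)/7) - 1)/2 - 7*log(cos(u(x)/7) + 1)/2 = C1


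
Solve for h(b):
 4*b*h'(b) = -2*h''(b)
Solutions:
 h(b) = C1 + C2*erf(b)


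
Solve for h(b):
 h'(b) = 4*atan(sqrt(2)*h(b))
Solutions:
 Integral(1/atan(sqrt(2)*_y), (_y, h(b))) = C1 + 4*b


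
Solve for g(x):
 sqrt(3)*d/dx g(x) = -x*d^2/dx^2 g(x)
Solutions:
 g(x) = C1 + C2*x^(1 - sqrt(3))


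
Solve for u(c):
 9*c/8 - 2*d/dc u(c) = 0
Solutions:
 u(c) = C1 + 9*c^2/32


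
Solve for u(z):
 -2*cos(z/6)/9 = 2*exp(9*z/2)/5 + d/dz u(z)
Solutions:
 u(z) = C1 - 4*exp(9*z/2)/45 - 4*sin(z/6)/3


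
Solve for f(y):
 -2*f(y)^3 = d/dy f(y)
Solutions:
 f(y) = -sqrt(2)*sqrt(-1/(C1 - 2*y))/2
 f(y) = sqrt(2)*sqrt(-1/(C1 - 2*y))/2


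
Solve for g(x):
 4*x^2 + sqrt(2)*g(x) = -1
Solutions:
 g(x) = sqrt(2)*(-4*x^2 - 1)/2


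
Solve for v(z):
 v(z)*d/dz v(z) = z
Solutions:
 v(z) = -sqrt(C1 + z^2)
 v(z) = sqrt(C1 + z^2)


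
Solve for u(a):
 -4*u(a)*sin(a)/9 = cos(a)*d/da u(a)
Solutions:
 u(a) = C1*cos(a)^(4/9)


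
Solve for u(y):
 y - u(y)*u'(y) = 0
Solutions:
 u(y) = -sqrt(C1 + y^2)
 u(y) = sqrt(C1 + y^2)


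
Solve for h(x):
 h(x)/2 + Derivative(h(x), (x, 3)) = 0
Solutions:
 h(x) = C3*exp(-2^(2/3)*x/2) + (C1*sin(2^(2/3)*sqrt(3)*x/4) + C2*cos(2^(2/3)*sqrt(3)*x/4))*exp(2^(2/3)*x/4)


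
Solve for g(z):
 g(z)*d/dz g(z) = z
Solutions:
 g(z) = -sqrt(C1 + z^2)
 g(z) = sqrt(C1 + z^2)


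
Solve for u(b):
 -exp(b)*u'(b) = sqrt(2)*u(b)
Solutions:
 u(b) = C1*exp(sqrt(2)*exp(-b))


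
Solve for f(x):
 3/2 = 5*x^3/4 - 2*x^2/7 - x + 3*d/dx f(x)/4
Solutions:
 f(x) = C1 - 5*x^4/12 + 8*x^3/63 + 2*x^2/3 + 2*x


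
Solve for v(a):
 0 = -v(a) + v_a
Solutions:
 v(a) = C1*exp(a)


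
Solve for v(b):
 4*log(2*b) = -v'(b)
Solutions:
 v(b) = C1 - 4*b*log(b) - b*log(16) + 4*b


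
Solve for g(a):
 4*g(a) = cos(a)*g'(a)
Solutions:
 g(a) = C1*(sin(a)^2 + 2*sin(a) + 1)/(sin(a)^2 - 2*sin(a) + 1)


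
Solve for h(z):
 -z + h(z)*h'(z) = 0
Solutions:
 h(z) = -sqrt(C1 + z^2)
 h(z) = sqrt(C1 + z^2)


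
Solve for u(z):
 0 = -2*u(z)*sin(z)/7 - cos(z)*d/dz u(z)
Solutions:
 u(z) = C1*cos(z)^(2/7)


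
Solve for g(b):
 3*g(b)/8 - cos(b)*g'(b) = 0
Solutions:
 g(b) = C1*(sin(b) + 1)^(3/16)/(sin(b) - 1)^(3/16)


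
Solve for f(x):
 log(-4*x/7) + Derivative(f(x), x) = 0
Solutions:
 f(x) = C1 - x*log(-x) + x*(-2*log(2) + 1 + log(7))


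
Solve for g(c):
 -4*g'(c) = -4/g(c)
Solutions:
 g(c) = -sqrt(C1 + 2*c)
 g(c) = sqrt(C1 + 2*c)


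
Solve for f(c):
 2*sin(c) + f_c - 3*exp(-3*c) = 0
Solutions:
 f(c) = C1 + 2*cos(c) - exp(-3*c)


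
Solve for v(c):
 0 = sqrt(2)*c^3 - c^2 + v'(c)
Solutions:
 v(c) = C1 - sqrt(2)*c^4/4 + c^3/3


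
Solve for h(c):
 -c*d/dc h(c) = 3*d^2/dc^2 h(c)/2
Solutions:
 h(c) = C1 + C2*erf(sqrt(3)*c/3)


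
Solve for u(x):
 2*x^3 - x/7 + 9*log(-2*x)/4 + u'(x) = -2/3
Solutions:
 u(x) = C1 - x^4/2 + x^2/14 - 9*x*log(-x)/4 + x*(19 - 27*log(2))/12


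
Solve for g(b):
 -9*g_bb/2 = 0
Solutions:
 g(b) = C1 + C2*b


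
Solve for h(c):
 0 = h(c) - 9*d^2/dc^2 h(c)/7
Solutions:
 h(c) = C1*exp(-sqrt(7)*c/3) + C2*exp(sqrt(7)*c/3)


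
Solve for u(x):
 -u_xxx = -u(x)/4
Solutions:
 u(x) = C3*exp(2^(1/3)*x/2) + (C1*sin(2^(1/3)*sqrt(3)*x/4) + C2*cos(2^(1/3)*sqrt(3)*x/4))*exp(-2^(1/3)*x/4)


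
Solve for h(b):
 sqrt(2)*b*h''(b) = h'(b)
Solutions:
 h(b) = C1 + C2*b^(sqrt(2)/2 + 1)


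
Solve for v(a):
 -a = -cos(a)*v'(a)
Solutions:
 v(a) = C1 + Integral(a/cos(a), a)


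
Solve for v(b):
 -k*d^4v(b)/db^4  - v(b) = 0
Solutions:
 v(b) = C1*exp(-b*(-1/k)^(1/4)) + C2*exp(b*(-1/k)^(1/4)) + C3*exp(-I*b*(-1/k)^(1/4)) + C4*exp(I*b*(-1/k)^(1/4))


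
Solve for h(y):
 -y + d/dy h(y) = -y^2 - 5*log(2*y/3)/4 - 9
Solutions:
 h(y) = C1 - y^3/3 + y^2/2 - 5*y*log(y)/4 - 31*y/4 - 5*y*log(2)/4 + 5*y*log(3)/4


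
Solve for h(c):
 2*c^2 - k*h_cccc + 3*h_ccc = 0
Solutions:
 h(c) = C1 + C2*c + C3*c^2 + C4*exp(3*c/k) - c^5/90 - c^4*k/54 - 2*c^3*k^2/81


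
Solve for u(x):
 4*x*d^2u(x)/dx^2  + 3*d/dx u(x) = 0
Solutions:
 u(x) = C1 + C2*x^(1/4)


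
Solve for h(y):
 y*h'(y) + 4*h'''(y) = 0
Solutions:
 h(y) = C1 + Integral(C2*airyai(-2^(1/3)*y/2) + C3*airybi(-2^(1/3)*y/2), y)


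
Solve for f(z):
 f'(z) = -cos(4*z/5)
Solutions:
 f(z) = C1 - 5*sin(4*z/5)/4


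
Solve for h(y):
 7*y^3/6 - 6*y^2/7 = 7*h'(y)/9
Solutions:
 h(y) = C1 + 3*y^4/8 - 18*y^3/49


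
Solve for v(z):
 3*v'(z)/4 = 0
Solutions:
 v(z) = C1


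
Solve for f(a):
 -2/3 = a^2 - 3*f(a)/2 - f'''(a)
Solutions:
 f(a) = C3*exp(-2^(2/3)*3^(1/3)*a/2) + 2*a^2/3 + (C1*sin(2^(2/3)*3^(5/6)*a/4) + C2*cos(2^(2/3)*3^(5/6)*a/4))*exp(2^(2/3)*3^(1/3)*a/4) + 4/9


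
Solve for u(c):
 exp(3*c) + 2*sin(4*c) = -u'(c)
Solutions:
 u(c) = C1 - exp(3*c)/3 + cos(4*c)/2


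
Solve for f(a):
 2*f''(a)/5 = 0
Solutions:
 f(a) = C1 + C2*a


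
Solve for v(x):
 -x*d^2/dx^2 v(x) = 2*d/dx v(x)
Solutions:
 v(x) = C1 + C2/x


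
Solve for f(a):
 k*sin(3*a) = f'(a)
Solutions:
 f(a) = C1 - k*cos(3*a)/3


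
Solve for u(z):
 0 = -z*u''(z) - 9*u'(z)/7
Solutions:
 u(z) = C1 + C2/z^(2/7)


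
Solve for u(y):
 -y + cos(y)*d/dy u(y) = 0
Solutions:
 u(y) = C1 + Integral(y/cos(y), y)


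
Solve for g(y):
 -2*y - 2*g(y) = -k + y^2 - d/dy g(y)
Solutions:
 g(y) = C1*exp(2*y) + k/2 - y^2/2 - 3*y/2 - 3/4


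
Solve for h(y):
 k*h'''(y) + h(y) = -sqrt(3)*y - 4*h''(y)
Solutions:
 h(y) = C1*exp(-y*((sqrt(((27 + 128/k^2)^2 - 16384/k^4)/k^2)/2 + 27/(2*k) + 64/k^3)^(1/3) + 4/k + 16/(k^2*(sqrt(((27 + 128/k^2)^2 - 16384/k^4)/k^2)/2 + 27/(2*k) + 64/k^3)^(1/3)))/3) + C2*exp(y*((sqrt(((27 + 128/k^2)^2 - 16384/k^4)/k^2)/2 + 27/(2*k) + 64/k^3)^(1/3) - sqrt(3)*I*(sqrt(((27 + 128/k^2)^2 - 16384/k^4)/k^2)/2 + 27/(2*k) + 64/k^3)^(1/3) - 8/k - 64/(k^2*(-1 + sqrt(3)*I)*(sqrt(((27 + 128/k^2)^2 - 16384/k^4)/k^2)/2 + 27/(2*k) + 64/k^3)^(1/3)))/6) + C3*exp(y*((sqrt(((27 + 128/k^2)^2 - 16384/k^4)/k^2)/2 + 27/(2*k) + 64/k^3)^(1/3) + sqrt(3)*I*(sqrt(((27 + 128/k^2)^2 - 16384/k^4)/k^2)/2 + 27/(2*k) + 64/k^3)^(1/3) - 8/k + 64/(k^2*(1 + sqrt(3)*I)*(sqrt(((27 + 128/k^2)^2 - 16384/k^4)/k^2)/2 + 27/(2*k) + 64/k^3)^(1/3)))/6) - sqrt(3)*y


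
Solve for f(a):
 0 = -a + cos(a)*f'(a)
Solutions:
 f(a) = C1 + Integral(a/cos(a), a)


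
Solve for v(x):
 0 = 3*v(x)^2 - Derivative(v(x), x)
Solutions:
 v(x) = -1/(C1 + 3*x)


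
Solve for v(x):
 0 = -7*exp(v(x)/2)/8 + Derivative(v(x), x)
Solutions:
 v(x) = 2*log(-1/(C1 + 7*x)) + 8*log(2)


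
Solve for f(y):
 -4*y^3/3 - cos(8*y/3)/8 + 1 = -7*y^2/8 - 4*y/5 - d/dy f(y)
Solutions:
 f(y) = C1 + y^4/3 - 7*y^3/24 - 2*y^2/5 - y + 3*sin(8*y/3)/64


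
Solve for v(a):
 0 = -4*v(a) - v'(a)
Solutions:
 v(a) = C1*exp(-4*a)


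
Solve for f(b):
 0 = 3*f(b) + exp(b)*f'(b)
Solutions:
 f(b) = C1*exp(3*exp(-b))


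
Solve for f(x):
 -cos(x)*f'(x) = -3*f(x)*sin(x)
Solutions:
 f(x) = C1/cos(x)^3


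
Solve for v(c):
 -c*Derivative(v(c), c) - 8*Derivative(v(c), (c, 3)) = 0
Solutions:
 v(c) = C1 + Integral(C2*airyai(-c/2) + C3*airybi(-c/2), c)


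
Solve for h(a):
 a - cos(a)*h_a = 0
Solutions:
 h(a) = C1 + Integral(a/cos(a), a)


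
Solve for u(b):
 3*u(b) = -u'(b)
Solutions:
 u(b) = C1*exp(-3*b)


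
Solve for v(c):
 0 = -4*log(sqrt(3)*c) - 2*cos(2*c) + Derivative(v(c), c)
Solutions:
 v(c) = C1 + 4*c*log(c) - 4*c + 2*c*log(3) + sin(2*c)


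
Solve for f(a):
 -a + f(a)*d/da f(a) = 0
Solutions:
 f(a) = -sqrt(C1 + a^2)
 f(a) = sqrt(C1 + a^2)


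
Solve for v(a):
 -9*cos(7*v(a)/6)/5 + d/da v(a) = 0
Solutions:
 -9*a/5 - 3*log(sin(7*v(a)/6) - 1)/7 + 3*log(sin(7*v(a)/6) + 1)/7 = C1


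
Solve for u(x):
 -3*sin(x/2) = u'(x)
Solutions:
 u(x) = C1 + 6*cos(x/2)


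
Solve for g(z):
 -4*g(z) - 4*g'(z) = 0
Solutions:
 g(z) = C1*exp(-z)


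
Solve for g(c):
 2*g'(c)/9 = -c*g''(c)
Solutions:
 g(c) = C1 + C2*c^(7/9)


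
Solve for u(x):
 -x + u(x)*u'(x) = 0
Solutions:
 u(x) = -sqrt(C1 + x^2)
 u(x) = sqrt(C1 + x^2)


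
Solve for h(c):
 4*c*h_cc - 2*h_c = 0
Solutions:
 h(c) = C1 + C2*c^(3/2)


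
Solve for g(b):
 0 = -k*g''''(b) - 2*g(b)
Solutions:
 g(b) = C1*exp(-2^(1/4)*b*(-1/k)^(1/4)) + C2*exp(2^(1/4)*b*(-1/k)^(1/4)) + C3*exp(-2^(1/4)*I*b*(-1/k)^(1/4)) + C4*exp(2^(1/4)*I*b*(-1/k)^(1/4))


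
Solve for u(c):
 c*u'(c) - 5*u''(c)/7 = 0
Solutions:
 u(c) = C1 + C2*erfi(sqrt(70)*c/10)


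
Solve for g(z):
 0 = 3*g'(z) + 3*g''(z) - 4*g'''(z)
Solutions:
 g(z) = C1 + C2*exp(z*(3 - sqrt(57))/8) + C3*exp(z*(3 + sqrt(57))/8)


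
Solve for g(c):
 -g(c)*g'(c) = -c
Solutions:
 g(c) = -sqrt(C1 + c^2)
 g(c) = sqrt(C1 + c^2)


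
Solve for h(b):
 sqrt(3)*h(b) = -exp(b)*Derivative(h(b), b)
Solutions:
 h(b) = C1*exp(sqrt(3)*exp(-b))


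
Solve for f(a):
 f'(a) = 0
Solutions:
 f(a) = C1


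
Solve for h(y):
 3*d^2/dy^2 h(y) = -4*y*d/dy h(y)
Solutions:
 h(y) = C1 + C2*erf(sqrt(6)*y/3)


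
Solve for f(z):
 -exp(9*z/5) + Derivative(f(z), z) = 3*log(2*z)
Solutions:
 f(z) = C1 + 3*z*log(z) + 3*z*(-1 + log(2)) + 5*exp(9*z/5)/9


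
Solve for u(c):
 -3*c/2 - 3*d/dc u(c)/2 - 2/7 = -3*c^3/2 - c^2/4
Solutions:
 u(c) = C1 + c^4/4 + c^3/18 - c^2/2 - 4*c/21


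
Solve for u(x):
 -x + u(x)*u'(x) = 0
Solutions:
 u(x) = -sqrt(C1 + x^2)
 u(x) = sqrt(C1 + x^2)


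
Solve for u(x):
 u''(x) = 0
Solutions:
 u(x) = C1 + C2*x


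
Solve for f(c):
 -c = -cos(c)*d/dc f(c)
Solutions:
 f(c) = C1 + Integral(c/cos(c), c)


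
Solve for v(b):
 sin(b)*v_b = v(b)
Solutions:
 v(b) = C1*sqrt(cos(b) - 1)/sqrt(cos(b) + 1)


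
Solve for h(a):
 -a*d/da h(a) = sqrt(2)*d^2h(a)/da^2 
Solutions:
 h(a) = C1 + C2*erf(2^(1/4)*a/2)


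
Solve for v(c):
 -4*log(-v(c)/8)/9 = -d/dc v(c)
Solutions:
 -9*Integral(1/(log(-_y) - 3*log(2)), (_y, v(c)))/4 = C1 - c


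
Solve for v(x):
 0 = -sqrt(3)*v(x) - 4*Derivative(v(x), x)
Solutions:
 v(x) = C1*exp(-sqrt(3)*x/4)


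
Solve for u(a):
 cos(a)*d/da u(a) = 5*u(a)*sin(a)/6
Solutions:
 u(a) = C1/cos(a)^(5/6)


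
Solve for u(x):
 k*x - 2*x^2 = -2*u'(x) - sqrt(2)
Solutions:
 u(x) = C1 - k*x^2/4 + x^3/3 - sqrt(2)*x/2


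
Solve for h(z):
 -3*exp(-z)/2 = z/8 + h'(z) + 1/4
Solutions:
 h(z) = C1 - z^2/16 - z/4 + 3*exp(-z)/2


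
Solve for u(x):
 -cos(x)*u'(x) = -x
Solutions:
 u(x) = C1 + Integral(x/cos(x), x)


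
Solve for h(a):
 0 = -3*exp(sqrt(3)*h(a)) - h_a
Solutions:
 h(a) = sqrt(3)*(2*log(1/(C1 + 3*a)) - log(3))/6


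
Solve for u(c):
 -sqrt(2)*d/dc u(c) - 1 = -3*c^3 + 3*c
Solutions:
 u(c) = C1 + 3*sqrt(2)*c^4/8 - 3*sqrt(2)*c^2/4 - sqrt(2)*c/2


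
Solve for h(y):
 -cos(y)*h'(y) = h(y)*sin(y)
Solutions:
 h(y) = C1*cos(y)


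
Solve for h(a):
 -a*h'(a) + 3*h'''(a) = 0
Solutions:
 h(a) = C1 + Integral(C2*airyai(3^(2/3)*a/3) + C3*airybi(3^(2/3)*a/3), a)


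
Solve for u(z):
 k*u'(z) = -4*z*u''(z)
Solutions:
 u(z) = C1 + z^(1 - re(k)/4)*(C2*sin(log(z)*Abs(im(k))/4) + C3*cos(log(z)*im(k)/4))


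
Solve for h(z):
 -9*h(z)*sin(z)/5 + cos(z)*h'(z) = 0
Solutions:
 h(z) = C1/cos(z)^(9/5)


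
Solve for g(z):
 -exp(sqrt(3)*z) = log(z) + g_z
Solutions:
 g(z) = C1 - z*log(z) + z - sqrt(3)*exp(sqrt(3)*z)/3


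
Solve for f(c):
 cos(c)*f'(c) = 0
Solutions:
 f(c) = C1


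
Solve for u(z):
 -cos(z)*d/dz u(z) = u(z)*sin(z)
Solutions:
 u(z) = C1*cos(z)


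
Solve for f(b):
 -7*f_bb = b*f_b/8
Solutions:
 f(b) = C1 + C2*erf(sqrt(7)*b/28)


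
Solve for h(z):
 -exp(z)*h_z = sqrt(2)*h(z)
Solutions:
 h(z) = C1*exp(sqrt(2)*exp(-z))


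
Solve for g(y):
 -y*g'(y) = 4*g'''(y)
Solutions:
 g(y) = C1 + Integral(C2*airyai(-2^(1/3)*y/2) + C3*airybi(-2^(1/3)*y/2), y)


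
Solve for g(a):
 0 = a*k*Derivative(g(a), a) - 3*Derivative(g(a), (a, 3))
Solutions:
 g(a) = C1 + Integral(C2*airyai(3^(2/3)*a*k^(1/3)/3) + C3*airybi(3^(2/3)*a*k^(1/3)/3), a)


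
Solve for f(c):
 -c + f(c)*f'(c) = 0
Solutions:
 f(c) = -sqrt(C1 + c^2)
 f(c) = sqrt(C1 + c^2)


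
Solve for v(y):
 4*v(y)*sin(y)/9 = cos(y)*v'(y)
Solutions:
 v(y) = C1/cos(y)^(4/9)


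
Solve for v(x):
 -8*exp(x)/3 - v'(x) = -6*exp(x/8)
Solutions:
 v(x) = C1 + 48*exp(x/8) - 8*exp(x)/3


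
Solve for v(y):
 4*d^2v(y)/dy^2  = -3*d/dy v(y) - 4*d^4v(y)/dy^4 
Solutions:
 v(y) = C1 + C2*exp(-3^(1/3)*y*(-(27 + sqrt(921))^(1/3) + 4*3^(1/3)/(27 + sqrt(921))^(1/3))/12)*sin(3^(1/6)*y*((27 + sqrt(921))^(-1/3) + 3^(2/3)*(27 + sqrt(921))^(1/3)/12)) + C3*exp(-3^(1/3)*y*(-(27 + sqrt(921))^(1/3) + 4*3^(1/3)/(27 + sqrt(921))^(1/3))/12)*cos(3^(1/6)*y*((27 + sqrt(921))^(-1/3) + 3^(2/3)*(27 + sqrt(921))^(1/3)/12)) + C4*exp(3^(1/3)*y*(-(27 + sqrt(921))^(1/3) + 4*3^(1/3)/(27 + sqrt(921))^(1/3))/6)


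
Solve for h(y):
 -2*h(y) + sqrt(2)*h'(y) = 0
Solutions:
 h(y) = C1*exp(sqrt(2)*y)


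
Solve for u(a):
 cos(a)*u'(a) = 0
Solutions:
 u(a) = C1


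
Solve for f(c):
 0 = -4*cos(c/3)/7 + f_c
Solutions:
 f(c) = C1 + 12*sin(c/3)/7


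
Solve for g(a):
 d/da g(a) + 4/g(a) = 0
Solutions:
 g(a) = -sqrt(C1 - 8*a)
 g(a) = sqrt(C1 - 8*a)


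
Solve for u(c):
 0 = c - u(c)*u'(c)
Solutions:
 u(c) = -sqrt(C1 + c^2)
 u(c) = sqrt(C1 + c^2)


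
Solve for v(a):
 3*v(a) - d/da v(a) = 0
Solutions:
 v(a) = C1*exp(3*a)


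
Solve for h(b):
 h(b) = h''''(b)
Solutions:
 h(b) = C1*exp(-b) + C2*exp(b) + C3*sin(b) + C4*cos(b)


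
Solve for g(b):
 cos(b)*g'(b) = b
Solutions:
 g(b) = C1 + Integral(b/cos(b), b)


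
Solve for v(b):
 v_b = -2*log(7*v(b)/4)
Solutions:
 -Integral(1/(-log(_y) - log(7) + 2*log(2)), (_y, v(b)))/2 = C1 - b


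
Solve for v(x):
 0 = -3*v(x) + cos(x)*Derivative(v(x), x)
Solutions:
 v(x) = C1*(sin(x) + 1)^(3/2)/(sin(x) - 1)^(3/2)


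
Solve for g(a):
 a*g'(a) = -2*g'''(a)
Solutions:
 g(a) = C1 + Integral(C2*airyai(-2^(2/3)*a/2) + C3*airybi(-2^(2/3)*a/2), a)


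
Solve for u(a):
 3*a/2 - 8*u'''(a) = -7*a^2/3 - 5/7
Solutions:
 u(a) = C1 + C2*a + C3*a^2 + 7*a^5/1440 + a^4/128 + 5*a^3/336


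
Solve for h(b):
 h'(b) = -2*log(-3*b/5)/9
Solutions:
 h(b) = C1 - 2*b*log(-b)/9 + 2*b*(-log(3) + 1 + log(5))/9


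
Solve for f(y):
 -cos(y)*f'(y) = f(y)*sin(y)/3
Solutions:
 f(y) = C1*cos(y)^(1/3)


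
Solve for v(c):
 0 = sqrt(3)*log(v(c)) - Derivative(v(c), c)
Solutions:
 li(v(c)) = C1 + sqrt(3)*c


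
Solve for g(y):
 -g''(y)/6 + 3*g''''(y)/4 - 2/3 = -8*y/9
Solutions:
 g(y) = C1 + C2*y + C3*exp(-sqrt(2)*y/3) + C4*exp(sqrt(2)*y/3) + 8*y^3/9 - 2*y^2


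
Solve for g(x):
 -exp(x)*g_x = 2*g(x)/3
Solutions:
 g(x) = C1*exp(2*exp(-x)/3)


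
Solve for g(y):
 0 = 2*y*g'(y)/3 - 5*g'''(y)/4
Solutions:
 g(y) = C1 + Integral(C2*airyai(2*15^(2/3)*y/15) + C3*airybi(2*15^(2/3)*y/15), y)


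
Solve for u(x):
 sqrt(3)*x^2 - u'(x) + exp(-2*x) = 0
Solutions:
 u(x) = C1 + sqrt(3)*x^3/3 - exp(-2*x)/2


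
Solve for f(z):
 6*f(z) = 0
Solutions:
 f(z) = 0


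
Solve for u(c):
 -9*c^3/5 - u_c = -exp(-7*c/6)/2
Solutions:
 u(c) = C1 - 9*c^4/20 - 3*exp(-7*c/6)/7


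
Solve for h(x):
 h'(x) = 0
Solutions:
 h(x) = C1


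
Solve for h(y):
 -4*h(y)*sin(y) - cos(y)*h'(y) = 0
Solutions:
 h(y) = C1*cos(y)^4


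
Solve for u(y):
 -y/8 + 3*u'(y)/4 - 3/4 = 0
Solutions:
 u(y) = C1 + y^2/12 + y


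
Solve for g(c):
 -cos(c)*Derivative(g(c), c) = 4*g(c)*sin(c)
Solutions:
 g(c) = C1*cos(c)^4


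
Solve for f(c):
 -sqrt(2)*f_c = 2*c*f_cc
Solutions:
 f(c) = C1 + C2*c^(1 - sqrt(2)/2)


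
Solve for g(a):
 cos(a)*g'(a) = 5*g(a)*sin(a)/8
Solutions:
 g(a) = C1/cos(a)^(5/8)


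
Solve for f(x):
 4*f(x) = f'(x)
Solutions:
 f(x) = C1*exp(4*x)


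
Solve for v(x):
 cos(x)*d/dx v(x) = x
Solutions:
 v(x) = C1 + Integral(x/cos(x), x)


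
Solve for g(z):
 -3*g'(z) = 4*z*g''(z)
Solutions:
 g(z) = C1 + C2*z^(1/4)


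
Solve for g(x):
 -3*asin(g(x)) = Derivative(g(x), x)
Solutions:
 Integral(1/asin(_y), (_y, g(x))) = C1 - 3*x


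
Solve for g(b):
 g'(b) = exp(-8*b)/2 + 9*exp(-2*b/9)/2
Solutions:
 g(b) = C1 - exp(-8*b)/16 - 81*exp(-2*b/9)/4


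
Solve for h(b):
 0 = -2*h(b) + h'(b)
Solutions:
 h(b) = C1*exp(2*b)


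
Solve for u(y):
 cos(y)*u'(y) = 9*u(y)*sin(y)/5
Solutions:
 u(y) = C1/cos(y)^(9/5)


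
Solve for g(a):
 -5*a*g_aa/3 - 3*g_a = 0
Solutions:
 g(a) = C1 + C2/a^(4/5)


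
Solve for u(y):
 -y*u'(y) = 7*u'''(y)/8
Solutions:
 u(y) = C1 + Integral(C2*airyai(-2*7^(2/3)*y/7) + C3*airybi(-2*7^(2/3)*y/7), y)


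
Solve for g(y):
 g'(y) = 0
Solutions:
 g(y) = C1


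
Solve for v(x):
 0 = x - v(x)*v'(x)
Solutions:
 v(x) = -sqrt(C1 + x^2)
 v(x) = sqrt(C1 + x^2)


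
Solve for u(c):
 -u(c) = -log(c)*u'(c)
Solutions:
 u(c) = C1*exp(li(c))


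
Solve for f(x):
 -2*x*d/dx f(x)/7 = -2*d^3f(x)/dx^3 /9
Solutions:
 f(x) = C1 + Integral(C2*airyai(21^(2/3)*x/7) + C3*airybi(21^(2/3)*x/7), x)


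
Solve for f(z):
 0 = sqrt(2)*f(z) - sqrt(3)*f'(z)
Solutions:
 f(z) = C1*exp(sqrt(6)*z/3)


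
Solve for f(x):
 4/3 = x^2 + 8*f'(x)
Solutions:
 f(x) = C1 - x^3/24 + x/6


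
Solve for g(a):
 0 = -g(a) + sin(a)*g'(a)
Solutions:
 g(a) = C1*sqrt(cos(a) - 1)/sqrt(cos(a) + 1)


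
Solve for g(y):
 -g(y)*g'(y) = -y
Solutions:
 g(y) = -sqrt(C1 + y^2)
 g(y) = sqrt(C1 + y^2)


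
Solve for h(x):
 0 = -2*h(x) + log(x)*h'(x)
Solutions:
 h(x) = C1*exp(2*li(x))


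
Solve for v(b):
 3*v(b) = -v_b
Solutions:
 v(b) = C1*exp(-3*b)


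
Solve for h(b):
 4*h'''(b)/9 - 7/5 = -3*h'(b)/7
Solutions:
 h(b) = C1 + C2*sin(3*sqrt(21)*b/14) + C3*cos(3*sqrt(21)*b/14) + 49*b/15


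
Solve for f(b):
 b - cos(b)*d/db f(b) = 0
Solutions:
 f(b) = C1 + Integral(b/cos(b), b)


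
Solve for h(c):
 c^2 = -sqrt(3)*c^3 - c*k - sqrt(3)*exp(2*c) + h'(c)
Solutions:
 h(c) = C1 + sqrt(3)*c^4/4 + c^3/3 + c^2*k/2 + sqrt(3)*exp(2*c)/2


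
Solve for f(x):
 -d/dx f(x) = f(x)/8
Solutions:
 f(x) = C1*exp(-x/8)


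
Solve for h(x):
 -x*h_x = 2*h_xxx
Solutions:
 h(x) = C1 + Integral(C2*airyai(-2^(2/3)*x/2) + C3*airybi(-2^(2/3)*x/2), x)


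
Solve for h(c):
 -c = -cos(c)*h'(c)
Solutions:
 h(c) = C1 + Integral(c/cos(c), c)


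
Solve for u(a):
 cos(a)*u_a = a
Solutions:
 u(a) = C1 + Integral(a/cos(a), a)


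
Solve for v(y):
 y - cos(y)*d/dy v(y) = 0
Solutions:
 v(y) = C1 + Integral(y/cos(y), y)


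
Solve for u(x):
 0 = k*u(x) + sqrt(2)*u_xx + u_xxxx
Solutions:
 u(x) = C1*exp(-2^(3/4)*x*sqrt(-sqrt(1 - 2*k) - 1)/2) + C2*exp(2^(3/4)*x*sqrt(-sqrt(1 - 2*k) - 1)/2) + C3*exp(-2^(3/4)*x*sqrt(sqrt(1 - 2*k) - 1)/2) + C4*exp(2^(3/4)*x*sqrt(sqrt(1 - 2*k) - 1)/2)


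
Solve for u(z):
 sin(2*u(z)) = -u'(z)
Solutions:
 u(z) = pi - acos((-C1 - exp(4*z))/(C1 - exp(4*z)))/2
 u(z) = acos((-C1 - exp(4*z))/(C1 - exp(4*z)))/2


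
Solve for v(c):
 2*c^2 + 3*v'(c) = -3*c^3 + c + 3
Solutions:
 v(c) = C1 - c^4/4 - 2*c^3/9 + c^2/6 + c


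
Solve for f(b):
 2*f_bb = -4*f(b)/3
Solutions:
 f(b) = C1*sin(sqrt(6)*b/3) + C2*cos(sqrt(6)*b/3)


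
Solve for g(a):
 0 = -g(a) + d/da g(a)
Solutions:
 g(a) = C1*exp(a)


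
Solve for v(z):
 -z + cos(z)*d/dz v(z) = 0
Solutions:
 v(z) = C1 + Integral(z/cos(z), z)


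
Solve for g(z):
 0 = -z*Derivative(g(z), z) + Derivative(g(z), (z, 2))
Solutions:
 g(z) = C1 + C2*erfi(sqrt(2)*z/2)


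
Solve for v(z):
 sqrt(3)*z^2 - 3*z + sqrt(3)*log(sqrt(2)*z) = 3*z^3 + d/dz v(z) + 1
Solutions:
 v(z) = C1 - 3*z^4/4 + sqrt(3)*z^3/3 - 3*z^2/2 + sqrt(3)*z*log(z) - sqrt(3)*z - z + sqrt(3)*z*log(2)/2


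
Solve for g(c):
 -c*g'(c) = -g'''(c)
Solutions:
 g(c) = C1 + Integral(C2*airyai(c) + C3*airybi(c), c)


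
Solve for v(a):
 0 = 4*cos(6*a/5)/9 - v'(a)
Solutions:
 v(a) = C1 + 10*sin(6*a/5)/27


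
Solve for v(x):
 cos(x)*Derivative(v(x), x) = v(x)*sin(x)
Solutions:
 v(x) = C1/cos(x)


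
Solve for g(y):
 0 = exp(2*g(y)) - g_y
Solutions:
 g(y) = log(-sqrt(-1/(C1 + y))) - log(2)/2
 g(y) = log(-1/(C1 + y))/2 - log(2)/2


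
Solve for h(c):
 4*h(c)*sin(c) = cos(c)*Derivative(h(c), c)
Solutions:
 h(c) = C1/cos(c)^4


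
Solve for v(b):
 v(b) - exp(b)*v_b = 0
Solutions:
 v(b) = C1*exp(-exp(-b))


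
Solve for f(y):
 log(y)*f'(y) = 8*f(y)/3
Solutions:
 f(y) = C1*exp(8*li(y)/3)


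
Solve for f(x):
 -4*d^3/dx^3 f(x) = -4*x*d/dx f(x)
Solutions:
 f(x) = C1 + Integral(C2*airyai(x) + C3*airybi(x), x)


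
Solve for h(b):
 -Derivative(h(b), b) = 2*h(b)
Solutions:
 h(b) = C1*exp(-2*b)


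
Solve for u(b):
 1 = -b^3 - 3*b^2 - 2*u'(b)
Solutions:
 u(b) = C1 - b^4/8 - b^3/2 - b/2


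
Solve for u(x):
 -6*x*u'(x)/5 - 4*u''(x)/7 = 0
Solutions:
 u(x) = C1 + C2*erf(sqrt(105)*x/10)


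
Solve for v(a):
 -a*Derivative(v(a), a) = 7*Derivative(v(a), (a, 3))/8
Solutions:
 v(a) = C1 + Integral(C2*airyai(-2*7^(2/3)*a/7) + C3*airybi(-2*7^(2/3)*a/7), a)


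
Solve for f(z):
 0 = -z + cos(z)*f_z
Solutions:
 f(z) = C1 + Integral(z/cos(z), z)


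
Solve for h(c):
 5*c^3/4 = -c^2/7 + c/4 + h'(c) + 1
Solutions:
 h(c) = C1 + 5*c^4/16 + c^3/21 - c^2/8 - c


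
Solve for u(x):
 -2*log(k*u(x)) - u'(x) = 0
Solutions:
 li(k*u(x))/k = C1 - 2*x


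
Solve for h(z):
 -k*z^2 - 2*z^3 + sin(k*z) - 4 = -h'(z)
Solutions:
 h(z) = C1 + k*z^3/3 + z^4/2 + 4*z + cos(k*z)/k


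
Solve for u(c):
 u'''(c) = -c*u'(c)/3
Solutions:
 u(c) = C1 + Integral(C2*airyai(-3^(2/3)*c/3) + C3*airybi(-3^(2/3)*c/3), c)


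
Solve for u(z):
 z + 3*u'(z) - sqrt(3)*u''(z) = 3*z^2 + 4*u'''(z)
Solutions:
 u(z) = C1 + C2*exp(z*(-sqrt(3) + sqrt(51))/8) + C3*exp(-z*(sqrt(3) + sqrt(51))/8) + z^3/3 - z^2/6 + sqrt(3)*z^2/3 - sqrt(3)*z/9 + 10*z/3


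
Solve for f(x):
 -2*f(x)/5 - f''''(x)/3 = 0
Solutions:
 f(x) = (C1*sin(10^(3/4)*3^(1/4)*x/10) + C2*cos(10^(3/4)*3^(1/4)*x/10))*exp(-10^(3/4)*3^(1/4)*x/10) + (C3*sin(10^(3/4)*3^(1/4)*x/10) + C4*cos(10^(3/4)*3^(1/4)*x/10))*exp(10^(3/4)*3^(1/4)*x/10)


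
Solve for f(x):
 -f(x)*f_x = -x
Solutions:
 f(x) = -sqrt(C1 + x^2)
 f(x) = sqrt(C1 + x^2)


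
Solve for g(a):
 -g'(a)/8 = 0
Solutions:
 g(a) = C1


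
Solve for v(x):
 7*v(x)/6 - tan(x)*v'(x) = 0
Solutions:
 v(x) = C1*sin(x)^(7/6)


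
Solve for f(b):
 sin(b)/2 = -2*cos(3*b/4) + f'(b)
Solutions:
 f(b) = C1 + 8*sin(3*b/4)/3 - cos(b)/2


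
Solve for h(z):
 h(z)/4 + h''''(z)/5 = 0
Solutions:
 h(z) = (C1*sin(5^(1/4)*z/2) + C2*cos(5^(1/4)*z/2))*exp(-5^(1/4)*z/2) + (C3*sin(5^(1/4)*z/2) + C4*cos(5^(1/4)*z/2))*exp(5^(1/4)*z/2)


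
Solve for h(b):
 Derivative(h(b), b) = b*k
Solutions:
 h(b) = C1 + b^2*k/2


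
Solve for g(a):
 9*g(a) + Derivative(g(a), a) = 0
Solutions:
 g(a) = C1*exp(-9*a)


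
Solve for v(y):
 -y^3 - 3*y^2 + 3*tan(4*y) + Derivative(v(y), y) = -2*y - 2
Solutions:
 v(y) = C1 + y^4/4 + y^3 - y^2 - 2*y + 3*log(cos(4*y))/4


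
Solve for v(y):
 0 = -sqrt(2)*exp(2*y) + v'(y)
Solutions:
 v(y) = C1 + sqrt(2)*exp(2*y)/2


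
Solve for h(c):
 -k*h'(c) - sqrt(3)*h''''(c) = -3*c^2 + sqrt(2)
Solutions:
 h(c) = C1 + C2*exp(3^(5/6)*c*(-k)^(1/3)/3) + C3*exp(c*(-k)^(1/3)*(-3^(5/6) + 3*3^(1/3)*I)/6) + C4*exp(-c*(-k)^(1/3)*(3^(5/6) + 3*3^(1/3)*I)/6) + c^3/k - sqrt(2)*c/k


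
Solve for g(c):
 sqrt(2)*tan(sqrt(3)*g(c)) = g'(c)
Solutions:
 g(c) = sqrt(3)*(pi - asin(C1*exp(sqrt(6)*c)))/3
 g(c) = sqrt(3)*asin(C1*exp(sqrt(6)*c))/3


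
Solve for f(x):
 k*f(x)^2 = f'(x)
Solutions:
 f(x) = -1/(C1 + k*x)


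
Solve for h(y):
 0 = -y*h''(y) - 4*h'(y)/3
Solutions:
 h(y) = C1 + C2/y^(1/3)


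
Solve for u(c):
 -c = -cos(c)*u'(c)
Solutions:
 u(c) = C1 + Integral(c/cos(c), c)


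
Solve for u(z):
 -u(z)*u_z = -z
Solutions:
 u(z) = -sqrt(C1 + z^2)
 u(z) = sqrt(C1 + z^2)


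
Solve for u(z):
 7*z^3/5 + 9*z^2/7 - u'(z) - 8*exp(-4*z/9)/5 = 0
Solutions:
 u(z) = C1 + 7*z^4/20 + 3*z^3/7 + 18*exp(-4*z/9)/5


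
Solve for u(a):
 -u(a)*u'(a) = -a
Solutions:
 u(a) = -sqrt(C1 + a^2)
 u(a) = sqrt(C1 + a^2)


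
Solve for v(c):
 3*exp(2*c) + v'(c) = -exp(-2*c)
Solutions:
 v(c) = C1 - 3*exp(2*c)/2 + exp(-2*c)/2


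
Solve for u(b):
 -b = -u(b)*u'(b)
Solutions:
 u(b) = -sqrt(C1 + b^2)
 u(b) = sqrt(C1 + b^2)


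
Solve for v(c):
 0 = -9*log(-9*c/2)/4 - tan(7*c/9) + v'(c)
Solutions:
 v(c) = C1 + 9*c*log(-c)/4 - 9*c/4 - 9*c*log(2)/4 + 9*c*log(3)/2 - 9*log(cos(7*c/9))/7


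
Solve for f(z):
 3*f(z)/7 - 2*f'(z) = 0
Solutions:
 f(z) = C1*exp(3*z/14)


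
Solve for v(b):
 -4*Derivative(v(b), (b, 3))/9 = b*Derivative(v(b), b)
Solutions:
 v(b) = C1 + Integral(C2*airyai(-2^(1/3)*3^(2/3)*b/2) + C3*airybi(-2^(1/3)*3^(2/3)*b/2), b)


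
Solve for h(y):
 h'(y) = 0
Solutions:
 h(y) = C1


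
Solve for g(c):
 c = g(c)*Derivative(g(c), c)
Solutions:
 g(c) = -sqrt(C1 + c^2)
 g(c) = sqrt(C1 + c^2)


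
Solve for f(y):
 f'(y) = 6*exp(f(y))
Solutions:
 f(y) = log(-1/(C1 + 6*y))


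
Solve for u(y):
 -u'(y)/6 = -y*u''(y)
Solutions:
 u(y) = C1 + C2*y^(7/6)


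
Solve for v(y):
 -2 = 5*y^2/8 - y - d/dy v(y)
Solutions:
 v(y) = C1 + 5*y^3/24 - y^2/2 + 2*y


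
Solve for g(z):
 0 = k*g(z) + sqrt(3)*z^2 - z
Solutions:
 g(z) = z*(-sqrt(3)*z + 1)/k


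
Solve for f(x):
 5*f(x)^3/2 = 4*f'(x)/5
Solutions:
 f(x) = -2*sqrt(-1/(C1 + 25*x))
 f(x) = 2*sqrt(-1/(C1 + 25*x))


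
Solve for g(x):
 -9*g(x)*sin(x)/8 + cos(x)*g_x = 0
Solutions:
 g(x) = C1/cos(x)^(9/8)


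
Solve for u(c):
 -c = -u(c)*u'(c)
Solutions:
 u(c) = -sqrt(C1 + c^2)
 u(c) = sqrt(C1 + c^2)


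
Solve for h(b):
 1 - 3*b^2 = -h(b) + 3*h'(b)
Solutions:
 h(b) = C1*exp(b/3) + 3*b^2 + 18*b + 53


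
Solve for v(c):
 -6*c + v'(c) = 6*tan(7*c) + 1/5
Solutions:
 v(c) = C1 + 3*c^2 + c/5 - 6*log(cos(7*c))/7


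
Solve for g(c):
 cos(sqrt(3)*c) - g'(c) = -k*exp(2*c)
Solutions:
 g(c) = C1 + k*exp(2*c)/2 + sqrt(3)*sin(sqrt(3)*c)/3


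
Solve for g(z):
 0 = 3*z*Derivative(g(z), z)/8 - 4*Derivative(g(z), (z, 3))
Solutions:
 g(z) = C1 + Integral(C2*airyai(6^(1/3)*z/4) + C3*airybi(6^(1/3)*z/4), z)


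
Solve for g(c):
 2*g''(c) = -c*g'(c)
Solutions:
 g(c) = C1 + C2*erf(c/2)


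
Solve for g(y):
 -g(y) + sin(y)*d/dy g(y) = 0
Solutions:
 g(y) = C1*sqrt(cos(y) - 1)/sqrt(cos(y) + 1)


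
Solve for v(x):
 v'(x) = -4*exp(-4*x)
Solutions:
 v(x) = C1 + exp(-4*x)


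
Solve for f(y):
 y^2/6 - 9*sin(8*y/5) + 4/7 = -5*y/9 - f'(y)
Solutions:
 f(y) = C1 - y^3/18 - 5*y^2/18 - 4*y/7 - 45*cos(8*y/5)/8


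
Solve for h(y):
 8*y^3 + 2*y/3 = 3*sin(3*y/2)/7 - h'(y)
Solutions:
 h(y) = C1 - 2*y^4 - y^2/3 - 2*cos(3*y/2)/7


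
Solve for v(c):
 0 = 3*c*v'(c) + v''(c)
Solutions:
 v(c) = C1 + C2*erf(sqrt(6)*c/2)


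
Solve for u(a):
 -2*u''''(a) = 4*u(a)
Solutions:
 u(a) = (C1*sin(2^(3/4)*a/2) + C2*cos(2^(3/4)*a/2))*exp(-2^(3/4)*a/2) + (C3*sin(2^(3/4)*a/2) + C4*cos(2^(3/4)*a/2))*exp(2^(3/4)*a/2)


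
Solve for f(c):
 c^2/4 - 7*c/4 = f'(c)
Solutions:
 f(c) = C1 + c^3/12 - 7*c^2/8


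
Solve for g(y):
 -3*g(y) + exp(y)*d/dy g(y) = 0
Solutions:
 g(y) = C1*exp(-3*exp(-y))


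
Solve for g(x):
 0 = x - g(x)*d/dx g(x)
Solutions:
 g(x) = -sqrt(C1 + x^2)
 g(x) = sqrt(C1 + x^2)


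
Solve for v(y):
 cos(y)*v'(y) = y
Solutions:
 v(y) = C1 + Integral(y/cos(y), y)


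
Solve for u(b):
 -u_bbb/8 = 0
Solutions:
 u(b) = C1 + C2*b + C3*b^2


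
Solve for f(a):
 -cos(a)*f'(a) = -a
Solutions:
 f(a) = C1 + Integral(a/cos(a), a)


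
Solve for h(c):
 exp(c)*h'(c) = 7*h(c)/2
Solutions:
 h(c) = C1*exp(-7*exp(-c)/2)


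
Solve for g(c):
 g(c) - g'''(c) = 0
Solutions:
 g(c) = C3*exp(c) + (C1*sin(sqrt(3)*c/2) + C2*cos(sqrt(3)*c/2))*exp(-c/2)


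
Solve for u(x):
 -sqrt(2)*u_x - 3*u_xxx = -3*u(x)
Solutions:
 u(x) = C1*exp(-x*(-2*2^(5/6)/(27 + sqrt(8*sqrt(2) + 729))^(1/3) + 2^(2/3)*(27 + sqrt(8*sqrt(2) + 729))^(1/3))/12)*sin(sqrt(3)*x*(2*2^(5/6)/(27 + sqrt(8*sqrt(2) + 729))^(1/3) + 2^(2/3)*(27 + sqrt(8*sqrt(2) + 729))^(1/3))/12) + C2*exp(-x*(-2*2^(5/6)/(27 + sqrt(8*sqrt(2) + 729))^(1/3) + 2^(2/3)*(27 + sqrt(8*sqrt(2) + 729))^(1/3))/12)*cos(sqrt(3)*x*(2*2^(5/6)/(27 + sqrt(8*sqrt(2) + 729))^(1/3) + 2^(2/3)*(27 + sqrt(8*sqrt(2) + 729))^(1/3))/12) + C3*exp(x*(-2*2^(5/6)/(27 + sqrt(8*sqrt(2) + 729))^(1/3) + 2^(2/3)*(27 + sqrt(8*sqrt(2) + 729))^(1/3))/6)


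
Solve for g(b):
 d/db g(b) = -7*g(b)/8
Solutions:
 g(b) = C1*exp(-7*b/8)


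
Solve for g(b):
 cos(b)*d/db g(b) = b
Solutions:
 g(b) = C1 + Integral(b/cos(b), b)


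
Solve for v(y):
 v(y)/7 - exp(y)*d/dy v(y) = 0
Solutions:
 v(y) = C1*exp(-exp(-y)/7)


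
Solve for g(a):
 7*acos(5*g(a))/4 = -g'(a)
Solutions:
 Integral(1/acos(5*_y), (_y, g(a))) = C1 - 7*a/4


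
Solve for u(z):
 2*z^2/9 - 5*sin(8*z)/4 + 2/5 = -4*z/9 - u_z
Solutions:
 u(z) = C1 - 2*z^3/27 - 2*z^2/9 - 2*z/5 - 5*cos(8*z)/32


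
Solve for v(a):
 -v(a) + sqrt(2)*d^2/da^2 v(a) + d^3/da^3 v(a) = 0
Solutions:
 v(a) = C1*exp(-a*(4*2^(1/3)/(-4*sqrt(2) + sqrt(-32 + (27 - 4*sqrt(2))^2) + 27)^(1/3) + 2^(2/3)*(-4*sqrt(2) + sqrt(-32 + (27 - 4*sqrt(2))^2) + 27)^(1/3) + 4*sqrt(2))/12)*sin(2^(1/3)*sqrt(3)*a*(-2^(1/3)*(-4*sqrt(2) + sqrt(-32 + 729*(-1 + 4*sqrt(2)/27)^2) + 27)^(1/3) + 4/(-4*sqrt(2) + sqrt(-32 + 729*(-1 + 4*sqrt(2)/27)^2) + 27)^(1/3))/12) + C2*exp(-a*(4*2^(1/3)/(-4*sqrt(2) + sqrt(-32 + (27 - 4*sqrt(2))^2) + 27)^(1/3) + 2^(2/3)*(-4*sqrt(2) + sqrt(-32 + (27 - 4*sqrt(2))^2) + 27)^(1/3) + 4*sqrt(2))/12)*cos(2^(1/3)*sqrt(3)*a*(-2^(1/3)*(-4*sqrt(2) + sqrt(-32 + 729*(-1 + 4*sqrt(2)/27)^2) + 27)^(1/3) + 4/(-4*sqrt(2) + sqrt(-32 + 729*(-1 + 4*sqrt(2)/27)^2) + 27)^(1/3))/12) + C3*exp(a*(-2*sqrt(2) + 4*2^(1/3)/(-4*sqrt(2) + sqrt(-32 + (27 - 4*sqrt(2))^2) + 27)^(1/3) + 2^(2/3)*(-4*sqrt(2) + sqrt(-32 + (27 - 4*sqrt(2))^2) + 27)^(1/3))/6)


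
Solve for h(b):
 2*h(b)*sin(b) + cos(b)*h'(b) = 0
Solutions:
 h(b) = C1*cos(b)^2


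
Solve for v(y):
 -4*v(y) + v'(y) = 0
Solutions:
 v(y) = C1*exp(4*y)


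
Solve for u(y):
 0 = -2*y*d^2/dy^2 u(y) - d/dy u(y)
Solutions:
 u(y) = C1 + C2*sqrt(y)


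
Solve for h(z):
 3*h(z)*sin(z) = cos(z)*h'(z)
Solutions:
 h(z) = C1/cos(z)^3


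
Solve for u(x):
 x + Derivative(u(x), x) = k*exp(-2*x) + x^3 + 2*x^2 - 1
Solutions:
 u(x) = C1 - k*exp(-2*x)/2 + x^4/4 + 2*x^3/3 - x^2/2 - x


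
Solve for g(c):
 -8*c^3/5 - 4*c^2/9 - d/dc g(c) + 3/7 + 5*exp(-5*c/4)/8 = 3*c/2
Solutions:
 g(c) = C1 - 2*c^4/5 - 4*c^3/27 - 3*c^2/4 + 3*c/7 - exp(-5*c/4)/2


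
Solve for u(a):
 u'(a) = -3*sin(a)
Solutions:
 u(a) = C1 + 3*cos(a)


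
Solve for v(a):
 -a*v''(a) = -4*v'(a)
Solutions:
 v(a) = C1 + C2*a^5


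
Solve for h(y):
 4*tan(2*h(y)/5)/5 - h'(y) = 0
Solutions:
 h(y) = -5*asin(C1*exp(8*y/25))/2 + 5*pi/2
 h(y) = 5*asin(C1*exp(8*y/25))/2


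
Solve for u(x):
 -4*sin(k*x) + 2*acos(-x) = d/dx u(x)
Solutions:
 u(x) = C1 + 2*x*acos(-x) + 2*sqrt(1 - x^2) - 4*Piecewise((-cos(k*x)/k, Ne(k, 0)), (0, True))


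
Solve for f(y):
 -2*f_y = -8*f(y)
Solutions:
 f(y) = C1*exp(4*y)


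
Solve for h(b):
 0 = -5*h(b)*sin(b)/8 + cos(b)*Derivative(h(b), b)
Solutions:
 h(b) = C1/cos(b)^(5/8)


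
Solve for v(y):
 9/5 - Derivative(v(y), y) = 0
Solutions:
 v(y) = C1 + 9*y/5


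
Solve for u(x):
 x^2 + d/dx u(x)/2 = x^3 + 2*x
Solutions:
 u(x) = C1 + x^4/2 - 2*x^3/3 + 2*x^2


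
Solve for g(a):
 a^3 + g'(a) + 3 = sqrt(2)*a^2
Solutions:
 g(a) = C1 - a^4/4 + sqrt(2)*a^3/3 - 3*a


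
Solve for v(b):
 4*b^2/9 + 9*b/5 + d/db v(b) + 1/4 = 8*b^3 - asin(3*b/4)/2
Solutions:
 v(b) = C1 + 2*b^4 - 4*b^3/27 - 9*b^2/10 - b*asin(3*b/4)/2 - b/4 - sqrt(16 - 9*b^2)/6


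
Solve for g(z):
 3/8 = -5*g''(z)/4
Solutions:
 g(z) = C1 + C2*z - 3*z^2/20


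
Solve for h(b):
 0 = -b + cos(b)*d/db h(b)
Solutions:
 h(b) = C1 + Integral(b/cos(b), b)


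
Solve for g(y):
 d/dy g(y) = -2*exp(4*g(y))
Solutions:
 g(y) = log(-I*(1/(C1 + 8*y))^(1/4))
 g(y) = log(I*(1/(C1 + 8*y))^(1/4))
 g(y) = log(-(1/(C1 + 8*y))^(1/4))
 g(y) = log(1/(C1 + 8*y))/4


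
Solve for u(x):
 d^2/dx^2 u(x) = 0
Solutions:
 u(x) = C1 + C2*x


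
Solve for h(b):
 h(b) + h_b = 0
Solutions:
 h(b) = C1*exp(-b)


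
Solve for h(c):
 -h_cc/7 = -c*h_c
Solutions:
 h(c) = C1 + C2*erfi(sqrt(14)*c/2)


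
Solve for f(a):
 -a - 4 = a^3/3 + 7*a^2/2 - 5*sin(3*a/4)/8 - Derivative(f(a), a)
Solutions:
 f(a) = C1 + a^4/12 + 7*a^3/6 + a^2/2 + 4*a + 5*cos(3*a/4)/6


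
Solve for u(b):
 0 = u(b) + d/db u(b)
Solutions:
 u(b) = C1*exp(-b)


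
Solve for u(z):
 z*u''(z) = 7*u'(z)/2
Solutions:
 u(z) = C1 + C2*z^(9/2)


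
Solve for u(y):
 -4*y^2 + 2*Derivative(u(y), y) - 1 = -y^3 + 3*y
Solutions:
 u(y) = C1 - y^4/8 + 2*y^3/3 + 3*y^2/4 + y/2


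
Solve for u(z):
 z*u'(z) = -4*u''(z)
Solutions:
 u(z) = C1 + C2*erf(sqrt(2)*z/4)


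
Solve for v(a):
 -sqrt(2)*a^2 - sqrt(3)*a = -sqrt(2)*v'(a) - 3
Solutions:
 v(a) = C1 + a^3/3 + sqrt(6)*a^2/4 - 3*sqrt(2)*a/2


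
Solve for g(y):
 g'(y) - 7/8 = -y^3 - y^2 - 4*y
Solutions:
 g(y) = C1 - y^4/4 - y^3/3 - 2*y^2 + 7*y/8


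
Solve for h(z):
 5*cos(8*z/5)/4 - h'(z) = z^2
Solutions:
 h(z) = C1 - z^3/3 + 25*sin(8*z/5)/32


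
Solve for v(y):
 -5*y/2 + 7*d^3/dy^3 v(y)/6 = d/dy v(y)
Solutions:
 v(y) = C1 + C2*exp(-sqrt(42)*y/7) + C3*exp(sqrt(42)*y/7) - 5*y^2/4


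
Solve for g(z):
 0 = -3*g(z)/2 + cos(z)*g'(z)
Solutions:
 g(z) = C1*(sin(z) + 1)^(3/4)/(sin(z) - 1)^(3/4)


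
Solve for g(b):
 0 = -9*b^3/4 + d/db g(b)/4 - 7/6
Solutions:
 g(b) = C1 + 9*b^4/4 + 14*b/3


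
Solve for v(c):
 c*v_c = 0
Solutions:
 v(c) = C1


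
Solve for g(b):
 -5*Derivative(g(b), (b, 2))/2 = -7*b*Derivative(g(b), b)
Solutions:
 g(b) = C1 + C2*erfi(sqrt(35)*b/5)


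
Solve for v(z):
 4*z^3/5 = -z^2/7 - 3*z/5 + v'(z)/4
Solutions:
 v(z) = C1 + 4*z^4/5 + 4*z^3/21 + 6*z^2/5


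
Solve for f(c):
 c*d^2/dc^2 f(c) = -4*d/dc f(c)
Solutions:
 f(c) = C1 + C2/c^3


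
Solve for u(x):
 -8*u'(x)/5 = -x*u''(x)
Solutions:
 u(x) = C1 + C2*x^(13/5)


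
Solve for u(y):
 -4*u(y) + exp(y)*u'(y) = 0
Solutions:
 u(y) = C1*exp(-4*exp(-y))
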